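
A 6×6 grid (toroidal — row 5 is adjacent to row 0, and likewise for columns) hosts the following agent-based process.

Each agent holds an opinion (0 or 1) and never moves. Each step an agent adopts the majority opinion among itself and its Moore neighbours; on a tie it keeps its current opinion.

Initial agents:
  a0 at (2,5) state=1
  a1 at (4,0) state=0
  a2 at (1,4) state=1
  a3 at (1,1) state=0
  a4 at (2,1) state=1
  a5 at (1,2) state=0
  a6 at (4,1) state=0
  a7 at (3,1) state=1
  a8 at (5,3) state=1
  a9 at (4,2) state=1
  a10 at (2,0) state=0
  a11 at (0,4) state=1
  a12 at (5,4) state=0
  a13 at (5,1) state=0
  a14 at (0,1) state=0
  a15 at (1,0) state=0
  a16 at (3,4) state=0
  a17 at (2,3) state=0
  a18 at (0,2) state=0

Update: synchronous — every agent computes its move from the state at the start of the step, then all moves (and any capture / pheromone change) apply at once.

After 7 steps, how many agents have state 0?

t=1: a0@(2,5):0 a1@(4,0):0 a2@(1,4):1 a3@(1,1):0 a4@(2,1):0 a5@(1,2):0 a6@(4,1):0 a7@(3,1):1 a8@(5,3):1 a9@(4,2):1 a10@(2,0):0 a11@(0,4):1 a12@(5,4):1 a13@(5,1):0 a14@(0,1):0 a15@(1,0):0 a16@(3,4):0 a17@(2,3):0 a18@(0,2):0
t=2: a0@(2,5):0 a1@(4,0):0 a2@(1,4):1 a3@(1,1):0 a4@(2,1):0 a5@(1,2):0 a6@(4,1):0 a7@(3,1):0 a8@(5,3):1 a9@(4,2):1 a10@(2,0):0 a11@(0,4):1 a12@(5,4):1 a13@(5,1):0 a14@(0,1):0 a15@(1,0):0 a16@(3,4):0 a17@(2,3):0 a18@(0,2):0
t=3: a0@(2,5):0 a1@(4,0):0 a2@(1,4):1 a3@(1,1):0 a4@(2,1):0 a5@(1,2):0 a6@(4,1):0 a7@(3,1):0 a8@(5,3):1 a9@(4,2):0 a10@(2,0):0 a11@(0,4):1 a12@(5,4):1 a13@(5,1):0 a14@(0,1):0 a15@(1,0):0 a16@(3,4):0 a17@(2,3):0 a18@(0,2):0
t=4: (unchanged — steady state)

15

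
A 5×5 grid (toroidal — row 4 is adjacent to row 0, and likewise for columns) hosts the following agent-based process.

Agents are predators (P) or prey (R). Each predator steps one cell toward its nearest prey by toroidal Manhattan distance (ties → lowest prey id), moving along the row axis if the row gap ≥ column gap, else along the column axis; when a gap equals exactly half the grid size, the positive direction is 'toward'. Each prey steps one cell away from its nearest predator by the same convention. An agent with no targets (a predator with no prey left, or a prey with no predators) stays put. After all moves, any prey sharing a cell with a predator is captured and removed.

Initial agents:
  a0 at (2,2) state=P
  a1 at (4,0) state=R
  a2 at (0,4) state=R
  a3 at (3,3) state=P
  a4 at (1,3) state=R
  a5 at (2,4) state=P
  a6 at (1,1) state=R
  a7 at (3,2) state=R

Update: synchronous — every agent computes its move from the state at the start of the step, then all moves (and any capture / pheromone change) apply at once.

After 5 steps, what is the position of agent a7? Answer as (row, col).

(2, 3)

t=1: a0@(3,2):P a1@(4,1):R a2@(4,4):R a3@(3,2):P a4@(0,3):R a5@(1,4):P a6@(0,1):R a7@(4,2):R
t=2: a0@(4,2):P a1@(0,1):R a2@(3,4):R a3@(4,2):P a4@(4,3):R a5@(0,4):P a6@(1,1):R a7@(0,2):R
t=3: a0@(4,3):P a1@(1,1):R a2@(2,4):R a3@(4,3):P a4@(4,4):R a5@(0,0):P a6@(2,1):R a7@(1,2):R
t=4: a0@(4,4):P a1@(2,1):R a2@(1,4):R a3@(4,4):P a4@(4,0):R a5@(1,0):P a6@(3,1):R a7@(2,2):R
t=5: a0@(4,0):P a1@(3,1):R a2@(1,3):R a3@(4,0):P a4@(4,1):R a5@(1,4):P a6@(3,2):R a7@(2,3):R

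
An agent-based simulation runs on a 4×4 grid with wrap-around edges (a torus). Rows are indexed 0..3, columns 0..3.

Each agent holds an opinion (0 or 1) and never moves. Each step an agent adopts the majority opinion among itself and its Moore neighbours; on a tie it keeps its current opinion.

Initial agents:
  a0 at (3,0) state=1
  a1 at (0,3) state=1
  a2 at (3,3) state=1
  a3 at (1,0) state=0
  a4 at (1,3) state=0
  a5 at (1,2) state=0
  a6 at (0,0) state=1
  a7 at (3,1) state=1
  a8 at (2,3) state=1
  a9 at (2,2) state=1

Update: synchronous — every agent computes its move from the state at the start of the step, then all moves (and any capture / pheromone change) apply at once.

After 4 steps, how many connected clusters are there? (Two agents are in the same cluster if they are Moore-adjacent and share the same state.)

1

t=1: a0@(3,0):1 a1@(0,3):1 a2@(3,3):1 a3@(1,0):1 a4@(1,3):1 a5@(1,2):1 a6@(0,0):1 a7@(3,1):1 a8@(2,3):1 a9@(2,2):1
t=2: (unchanged — steady state)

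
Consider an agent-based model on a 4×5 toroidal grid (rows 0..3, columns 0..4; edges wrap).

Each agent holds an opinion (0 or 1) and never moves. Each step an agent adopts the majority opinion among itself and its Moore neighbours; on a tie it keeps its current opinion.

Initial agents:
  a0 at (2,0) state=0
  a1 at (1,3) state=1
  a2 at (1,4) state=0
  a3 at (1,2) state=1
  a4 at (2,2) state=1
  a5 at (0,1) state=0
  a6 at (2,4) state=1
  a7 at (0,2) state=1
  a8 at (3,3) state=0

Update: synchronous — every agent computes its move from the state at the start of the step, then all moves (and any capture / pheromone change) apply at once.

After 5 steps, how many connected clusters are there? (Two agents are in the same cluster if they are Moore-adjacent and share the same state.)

t=1: a0@(2,0):0 a1@(1,3):1 a2@(1,4):0 a3@(1,2):1 a4@(2,2):1 a5@(0,1):1 a6@(2,4):0 a7@(0,2):1 a8@(3,3):1
t=2: (unchanged — steady state)

2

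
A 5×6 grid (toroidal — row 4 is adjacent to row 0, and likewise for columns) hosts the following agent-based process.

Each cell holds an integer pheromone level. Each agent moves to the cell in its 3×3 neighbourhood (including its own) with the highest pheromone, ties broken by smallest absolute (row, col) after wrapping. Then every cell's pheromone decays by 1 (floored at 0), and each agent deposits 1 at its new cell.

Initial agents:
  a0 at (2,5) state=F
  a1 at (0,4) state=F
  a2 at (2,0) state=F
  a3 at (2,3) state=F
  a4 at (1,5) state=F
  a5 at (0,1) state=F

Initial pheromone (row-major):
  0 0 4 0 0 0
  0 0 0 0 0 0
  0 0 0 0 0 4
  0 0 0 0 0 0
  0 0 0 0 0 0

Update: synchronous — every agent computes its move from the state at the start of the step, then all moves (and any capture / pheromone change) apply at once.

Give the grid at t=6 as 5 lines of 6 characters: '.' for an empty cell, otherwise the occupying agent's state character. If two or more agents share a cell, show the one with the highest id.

..F...
......
.....F
......
......

t=1: a0@(2,5) a1@(0,3) a2@(2,5) a3@(1,2) a4@(2,5) a5@(0,2) | pheromone: 0 0 4 1 0 0 / 0 0 1 0 0 0 / 0 0 0 0 0 6 / 0 0 0 0 0 0 / 0 0 0 0 0 0
t=2: a0@(2,5) a1@(0,2) a2@(2,5) a3@(0,2) a4@(2,5) a5@(0,2) | pheromone: 0 0 6 0 0 0 / 0 0 0 0 0 0 / 0 0 0 0 0 8 / 0 0 0 0 0 0 / 0 0 0 0 0 0
t=3: a0@(2,5) a1@(0,2) a2@(2,5) a3@(0,2) a4@(2,5) a5@(0,2) | pheromone: 0 0 8 0 0 0 / 0 0 0 0 0 0 / 0 0 0 0 0 10 / 0 0 0 0 0 0 / 0 0 0 0 0 0
t=4: a0@(2,5) a1@(0,2) a2@(2,5) a3@(0,2) a4@(2,5) a5@(0,2) | pheromone: 0 0 10 0 0 0 / 0 0 0 0 0 0 / 0 0 0 0 0 12 / 0 0 0 0 0 0 / 0 0 0 0 0 0
t=5: a0@(2,5) a1@(0,2) a2@(2,5) a3@(0,2) a4@(2,5) a5@(0,2) | pheromone: 0 0 12 0 0 0 / 0 0 0 0 0 0 / 0 0 0 0 0 14 / 0 0 0 0 0 0 / 0 0 0 0 0 0
t=6: a0@(2,5) a1@(0,2) a2@(2,5) a3@(0,2) a4@(2,5) a5@(0,2) | pheromone: 0 0 14 0 0 0 / 0 0 0 0 0 0 / 0 0 0 0 0 16 / 0 0 0 0 0 0 / 0 0 0 0 0 0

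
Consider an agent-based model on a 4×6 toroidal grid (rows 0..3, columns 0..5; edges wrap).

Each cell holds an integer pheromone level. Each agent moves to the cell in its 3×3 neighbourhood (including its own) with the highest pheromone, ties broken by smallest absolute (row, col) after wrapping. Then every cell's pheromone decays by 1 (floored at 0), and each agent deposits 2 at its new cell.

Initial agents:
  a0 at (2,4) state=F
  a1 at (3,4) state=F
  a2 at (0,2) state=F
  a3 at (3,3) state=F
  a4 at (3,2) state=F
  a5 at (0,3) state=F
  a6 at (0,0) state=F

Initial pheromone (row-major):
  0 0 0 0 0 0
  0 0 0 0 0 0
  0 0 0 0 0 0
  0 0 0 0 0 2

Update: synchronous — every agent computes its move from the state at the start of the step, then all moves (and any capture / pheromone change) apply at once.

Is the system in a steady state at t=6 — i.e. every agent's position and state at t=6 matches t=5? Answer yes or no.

yes

t=1: a0@(3,5) a1@(3,5) a2@(0,1) a3@(0,2) a4@(0,1) a5@(0,2) a6@(3,5) | pheromone: 0 4 4 0 0 0 / 0 0 0 0 0 0 / 0 0 0 0 0 0 / 0 0 0 0 0 7
t=2: a0@(3,5) a1@(3,5) a2@(0,1) a3@(0,1) a4@(0,1) a5@(0,1) a6@(3,5) | pheromone: 0 11 3 0 0 0 / 0 0 0 0 0 0 / 0 0 0 0 0 0 / 0 0 0 0 0 12
t=3: a0@(3,5) a1@(3,5) a2@(0,1) a3@(0,1) a4@(0,1) a5@(0,1) a6@(3,5) | pheromone: 0 18 2 0 0 0 / 0 0 0 0 0 0 / 0 0 0 0 0 0 / 0 0 0 0 0 17
t=4: a0@(3,5) a1@(3,5) a2@(0,1) a3@(0,1) a4@(0,1) a5@(0,1) a6@(3,5) | pheromone: 0 25 1 0 0 0 / 0 0 0 0 0 0 / 0 0 0 0 0 0 / 0 0 0 0 0 22
t=5: a0@(3,5) a1@(3,5) a2@(0,1) a3@(0,1) a4@(0,1) a5@(0,1) a6@(3,5) | pheromone: 0 32 0 0 0 0 / 0 0 0 0 0 0 / 0 0 0 0 0 0 / 0 0 0 0 0 27
t=6: a0@(3,5) a1@(3,5) a2@(0,1) a3@(0,1) a4@(0,1) a5@(0,1) a6@(3,5) | pheromone: 0 39 0 0 0 0 / 0 0 0 0 0 0 / 0 0 0 0 0 0 / 0 0 0 0 0 32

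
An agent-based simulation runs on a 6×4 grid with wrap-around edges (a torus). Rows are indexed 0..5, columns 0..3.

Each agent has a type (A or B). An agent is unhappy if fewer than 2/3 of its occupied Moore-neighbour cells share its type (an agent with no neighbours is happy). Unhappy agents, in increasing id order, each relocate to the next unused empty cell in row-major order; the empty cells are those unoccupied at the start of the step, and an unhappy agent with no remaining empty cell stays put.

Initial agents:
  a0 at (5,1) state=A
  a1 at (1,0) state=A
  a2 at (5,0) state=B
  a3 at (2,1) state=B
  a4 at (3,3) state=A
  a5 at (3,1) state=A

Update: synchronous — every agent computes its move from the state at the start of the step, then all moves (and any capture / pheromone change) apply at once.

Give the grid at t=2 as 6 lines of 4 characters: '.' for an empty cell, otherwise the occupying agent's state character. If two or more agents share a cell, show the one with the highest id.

AA..
BAB.
....
...A
....
....

t=1: a0@(0,0):A a1@(0,1):A a2@(0,2):B a3@(0,3):B a4@(3,3):A a5@(1,1):A
t=2: a0@(0,0):A a1@(0,1):A a2@(1,0):B a3@(1,2):B a4@(3,3):A a5@(1,1):A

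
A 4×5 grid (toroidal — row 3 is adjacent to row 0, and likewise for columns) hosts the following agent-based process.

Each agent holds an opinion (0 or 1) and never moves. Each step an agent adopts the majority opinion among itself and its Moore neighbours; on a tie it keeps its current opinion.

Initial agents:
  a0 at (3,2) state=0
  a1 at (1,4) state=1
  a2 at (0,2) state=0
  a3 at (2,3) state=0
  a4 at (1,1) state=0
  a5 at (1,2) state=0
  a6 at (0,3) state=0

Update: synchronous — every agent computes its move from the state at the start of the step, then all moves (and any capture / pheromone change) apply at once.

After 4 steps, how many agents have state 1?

0

t=1: a0@(3,2):0 a1@(1,4):0 a2@(0,2):0 a3@(2,3):0 a4@(1,1):0 a5@(1,2):0 a6@(0,3):0
t=2: (unchanged — steady state)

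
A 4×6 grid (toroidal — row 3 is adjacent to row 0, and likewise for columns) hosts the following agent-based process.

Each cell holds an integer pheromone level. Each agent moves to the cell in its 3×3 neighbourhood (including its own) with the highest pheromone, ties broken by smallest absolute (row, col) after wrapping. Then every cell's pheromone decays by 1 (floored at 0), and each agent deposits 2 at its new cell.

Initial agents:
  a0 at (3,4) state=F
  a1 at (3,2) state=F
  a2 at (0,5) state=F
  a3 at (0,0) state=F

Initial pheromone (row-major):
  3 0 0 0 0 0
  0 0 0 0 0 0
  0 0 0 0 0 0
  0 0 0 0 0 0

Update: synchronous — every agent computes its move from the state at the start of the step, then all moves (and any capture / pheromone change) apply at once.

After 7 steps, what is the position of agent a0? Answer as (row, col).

(0, 3)

t=1: a0@(0,3) a1@(0,1) a2@(0,0) a3@(0,0) | pheromone: 6 2 0 2 0 0 / 0 0 0 0 0 0 / 0 0 0 0 0 0 / 0 0 0 0 0 0
t=2: a0@(0,3) a1@(0,0) a2@(0,0) a3@(0,0) | pheromone: 11 1 0 3 0 0 / 0 0 0 0 0 0 / 0 0 0 0 0 0 / 0 0 0 0 0 0
t=3: a0@(0,3) a1@(0,0) a2@(0,0) a3@(0,0) | pheromone: 16 0 0 4 0 0 / 0 0 0 0 0 0 / 0 0 0 0 0 0 / 0 0 0 0 0 0
t=4: a0@(0,3) a1@(0,0) a2@(0,0) a3@(0,0) | pheromone: 21 0 0 5 0 0 / 0 0 0 0 0 0 / 0 0 0 0 0 0 / 0 0 0 0 0 0
t=5: a0@(0,3) a1@(0,0) a2@(0,0) a3@(0,0) | pheromone: 26 0 0 6 0 0 / 0 0 0 0 0 0 / 0 0 0 0 0 0 / 0 0 0 0 0 0
t=6: a0@(0,3) a1@(0,0) a2@(0,0) a3@(0,0) | pheromone: 31 0 0 7 0 0 / 0 0 0 0 0 0 / 0 0 0 0 0 0 / 0 0 0 0 0 0
t=7: a0@(0,3) a1@(0,0) a2@(0,0) a3@(0,0) | pheromone: 36 0 0 8 0 0 / 0 0 0 0 0 0 / 0 0 0 0 0 0 / 0 0 0 0 0 0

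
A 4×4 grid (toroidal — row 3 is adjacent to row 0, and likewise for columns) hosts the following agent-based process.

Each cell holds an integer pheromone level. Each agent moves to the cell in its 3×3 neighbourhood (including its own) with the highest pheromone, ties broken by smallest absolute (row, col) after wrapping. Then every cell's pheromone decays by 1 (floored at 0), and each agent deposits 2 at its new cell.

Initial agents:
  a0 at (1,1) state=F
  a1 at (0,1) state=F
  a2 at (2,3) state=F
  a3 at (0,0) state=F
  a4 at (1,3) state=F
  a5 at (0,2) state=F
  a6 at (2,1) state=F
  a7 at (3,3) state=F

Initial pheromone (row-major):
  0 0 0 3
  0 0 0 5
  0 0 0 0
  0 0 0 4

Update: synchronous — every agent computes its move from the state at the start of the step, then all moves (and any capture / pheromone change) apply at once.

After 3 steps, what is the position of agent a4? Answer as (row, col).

(1, 3)

t=1: a0@(0,0) a1@(0,0) a2@(1,3) a3@(1,3) a4@(1,3) a5@(1,3) a6@(1,0) a7@(3,3) | pheromone: 4 0 0 2 / 2 0 0 12 / 0 0 0 0 / 0 0 0 5
t=2: a0@(1,3) a1@(1,3) a2@(1,3) a3@(1,3) a4@(1,3) a5@(1,3) a6@(1,3) a7@(3,3) | pheromone: 3 0 0 1 / 1 0 0 25 / 0 0 0 0 / 0 0 0 6
t=3: a0@(1,3) a1@(1,3) a2@(1,3) a3@(1,3) a4@(1,3) a5@(1,3) a6@(1,3) a7@(3,3) | pheromone: 2 0 0 0 / 0 0 0 38 / 0 0 0 0 / 0 0 0 7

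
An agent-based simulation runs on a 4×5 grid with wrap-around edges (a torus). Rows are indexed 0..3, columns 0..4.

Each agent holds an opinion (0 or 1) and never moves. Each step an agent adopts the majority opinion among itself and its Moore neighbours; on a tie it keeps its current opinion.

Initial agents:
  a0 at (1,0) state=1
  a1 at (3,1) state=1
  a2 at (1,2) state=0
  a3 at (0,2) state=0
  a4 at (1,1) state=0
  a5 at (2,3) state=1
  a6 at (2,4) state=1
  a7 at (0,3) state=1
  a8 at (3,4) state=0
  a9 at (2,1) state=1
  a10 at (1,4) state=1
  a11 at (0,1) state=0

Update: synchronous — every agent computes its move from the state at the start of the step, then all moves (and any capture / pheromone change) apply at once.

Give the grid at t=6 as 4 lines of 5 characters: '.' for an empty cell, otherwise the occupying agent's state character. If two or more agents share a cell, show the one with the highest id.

t=1: a0@(1,0):1 a1@(3,1):1 a2@(1,2):0 a3@(0,2):0 a4@(1,1):0 a5@(2,3):1 a6@(2,4):1 a7@(0,3):0 a8@(3,4):1 a9@(2,1):1 a10@(1,4):1 a11@(0,1):0
t=2: (unchanged — steady state)

.000.
100.1
.1.11
.1..1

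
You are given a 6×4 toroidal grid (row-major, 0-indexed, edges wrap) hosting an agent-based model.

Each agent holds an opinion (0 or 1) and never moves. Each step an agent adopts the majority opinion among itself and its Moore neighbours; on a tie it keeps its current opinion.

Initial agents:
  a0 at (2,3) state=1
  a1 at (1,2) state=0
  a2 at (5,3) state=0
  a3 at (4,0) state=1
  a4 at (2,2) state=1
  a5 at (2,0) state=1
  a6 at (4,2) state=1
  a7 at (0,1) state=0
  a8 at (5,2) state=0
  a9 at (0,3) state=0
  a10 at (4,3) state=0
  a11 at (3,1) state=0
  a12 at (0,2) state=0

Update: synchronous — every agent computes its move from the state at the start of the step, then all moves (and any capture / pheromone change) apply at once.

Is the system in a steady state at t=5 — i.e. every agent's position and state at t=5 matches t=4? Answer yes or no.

t=1: a0@(2,3):1 a1@(1,2):0 a2@(5,3):0 a3@(4,0):0 a4@(2,2):1 a5@(2,0):1 a6@(4,2):0 a7@(0,1):0 a8@(5,2):0 a9@(0,3):0 a10@(4,3):0 a11@(3,1):1 a12@(0,2):0
t=2: (unchanged — steady state)

yes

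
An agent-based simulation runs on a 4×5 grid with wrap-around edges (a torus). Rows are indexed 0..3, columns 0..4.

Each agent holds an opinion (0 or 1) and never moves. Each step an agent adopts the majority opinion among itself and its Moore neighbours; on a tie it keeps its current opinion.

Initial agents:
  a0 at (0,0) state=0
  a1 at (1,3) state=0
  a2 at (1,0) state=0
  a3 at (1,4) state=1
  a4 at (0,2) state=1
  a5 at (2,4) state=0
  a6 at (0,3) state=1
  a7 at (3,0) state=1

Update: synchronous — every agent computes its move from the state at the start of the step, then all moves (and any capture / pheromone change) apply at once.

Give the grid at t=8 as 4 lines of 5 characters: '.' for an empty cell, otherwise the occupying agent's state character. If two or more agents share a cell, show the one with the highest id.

0.11.
0..10
....0
0....

t=1: a0@(0,0):0 a1@(1,3):1 a2@(1,0):0 a3@(1,4):0 a4@(0,2):1 a5@(2,4):0 a6@(0,3):1 a7@(3,0):0
t=2: (unchanged — steady state)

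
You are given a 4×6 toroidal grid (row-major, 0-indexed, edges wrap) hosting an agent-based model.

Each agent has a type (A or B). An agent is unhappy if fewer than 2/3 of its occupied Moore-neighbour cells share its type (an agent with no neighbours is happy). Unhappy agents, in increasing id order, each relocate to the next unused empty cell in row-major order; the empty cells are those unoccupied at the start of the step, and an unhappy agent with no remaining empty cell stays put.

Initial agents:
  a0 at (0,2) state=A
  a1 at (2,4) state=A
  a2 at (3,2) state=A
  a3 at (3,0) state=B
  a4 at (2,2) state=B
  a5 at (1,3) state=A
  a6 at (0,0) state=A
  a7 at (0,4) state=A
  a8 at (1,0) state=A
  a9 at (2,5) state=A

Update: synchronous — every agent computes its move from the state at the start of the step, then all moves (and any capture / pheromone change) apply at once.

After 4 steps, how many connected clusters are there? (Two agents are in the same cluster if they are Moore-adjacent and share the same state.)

t=1: a0@(0,2):A a1@(2,4):A a2@(0,1):A a3@(0,3):B a4@(0,5):B a5@(1,3):A a6@(1,1):A a7@(0,4):A a8@(1,0):A a9@(2,5):A
t=2: a0@(0,2):A a1@(2,4):A a2@(0,1):A a3@(0,0):B a4@(1,2):B a5@(1,3):A a6@(1,1):A a7@(1,4):A a8@(1,0):A a9@(2,5):A
t=3: a0@(0,2):A a1@(2,4):A a2@(0,3):A a3@(0,4):B a4@(0,5):B a5@(1,3):A a6@(1,5):A a7@(1,4):A a8@(1,0):A a9@(2,5):A
t=4: a0@(0,2):A a1@(2,4):A a2@(0,3):A a3@(0,0):B a4@(0,1):B a5@(1,3):A a6@(1,5):A a7@(1,4):A a8@(1,0):A a9@(2,5):A

2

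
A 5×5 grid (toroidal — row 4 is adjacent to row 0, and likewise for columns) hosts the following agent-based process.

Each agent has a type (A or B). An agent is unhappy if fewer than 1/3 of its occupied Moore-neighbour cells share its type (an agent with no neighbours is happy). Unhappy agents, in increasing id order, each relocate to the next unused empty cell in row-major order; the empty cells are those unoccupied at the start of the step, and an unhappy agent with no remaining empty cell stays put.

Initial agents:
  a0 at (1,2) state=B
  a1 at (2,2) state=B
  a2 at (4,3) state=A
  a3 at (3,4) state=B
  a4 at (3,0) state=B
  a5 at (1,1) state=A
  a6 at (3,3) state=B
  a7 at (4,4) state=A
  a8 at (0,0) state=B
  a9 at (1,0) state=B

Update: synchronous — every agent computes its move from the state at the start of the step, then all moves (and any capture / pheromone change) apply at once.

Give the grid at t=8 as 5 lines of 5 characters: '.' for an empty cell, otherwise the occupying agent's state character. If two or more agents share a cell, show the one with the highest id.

B.AA.
B.B..
..B..
B..BB
...A.

t=1: a0@(1,2):B a1@(2,2):B a2@(4,3):A a3@(3,4):B a4@(3,0):B a5@(0,1):A a6@(3,3):B a7@(0,2):A a8@(0,0):B a9@(1,0):B
t=2: a0@(1,2):B a1@(2,2):B a2@(4,3):A a3@(3,4):B a4@(3,0):B a5@(0,3):A a6@(3,3):B a7@(0,2):A a8@(0,0):B a9@(1,0):B
t=3: (unchanged — steady state)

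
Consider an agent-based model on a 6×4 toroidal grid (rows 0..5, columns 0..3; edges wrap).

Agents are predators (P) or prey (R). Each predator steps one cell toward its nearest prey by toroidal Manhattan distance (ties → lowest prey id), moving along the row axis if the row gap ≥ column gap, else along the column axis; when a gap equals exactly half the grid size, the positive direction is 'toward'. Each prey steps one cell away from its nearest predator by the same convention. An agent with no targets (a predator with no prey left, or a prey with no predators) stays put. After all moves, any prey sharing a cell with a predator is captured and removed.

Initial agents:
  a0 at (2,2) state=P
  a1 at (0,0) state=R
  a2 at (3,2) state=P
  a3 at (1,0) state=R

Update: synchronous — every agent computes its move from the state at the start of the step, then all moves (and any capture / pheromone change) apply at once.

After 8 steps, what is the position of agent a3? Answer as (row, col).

t=1: a0@(2,3):P a1@(5,0):R a2@(2,2):P a3@(1,3):R
t=2: a0@(1,3):P a1@(4,0):R a2@(1,2):P a3@(0,3):R
t=3: a0@(0,3):P a1@(3,0):R a2@(0,2):P a3@(5,3):R
t=4: a0@(5,3):P a1@(2,0):R a2@(5,2):P a3@(4,3):R
t=5: a0@(4,3):P a1@(1,0):R a2@(4,2):P a3@(3,3):R
t=6: a0@(3,3):P a1@(0,0):R a2@(3,2):P a3@(2,3):R
t=7: a0@(2,3):P a1@(5,0):R a2@(2,2):P a3@(1,3):R
t=8: a0@(1,3):P a1@(4,0):R a2@(1,2):P a3@(0,3):R

(0, 3)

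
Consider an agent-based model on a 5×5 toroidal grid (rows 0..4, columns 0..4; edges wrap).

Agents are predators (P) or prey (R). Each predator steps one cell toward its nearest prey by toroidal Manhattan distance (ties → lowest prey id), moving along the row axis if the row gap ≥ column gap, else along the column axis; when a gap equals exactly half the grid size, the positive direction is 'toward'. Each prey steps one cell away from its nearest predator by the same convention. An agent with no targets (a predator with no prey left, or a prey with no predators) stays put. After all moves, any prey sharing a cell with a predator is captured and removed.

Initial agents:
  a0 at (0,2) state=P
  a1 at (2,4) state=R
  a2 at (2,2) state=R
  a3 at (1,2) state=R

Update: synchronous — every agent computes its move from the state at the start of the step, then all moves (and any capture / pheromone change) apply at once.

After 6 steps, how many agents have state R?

t=1: a0@(1,2):P a1@(3,4):R a2@(3,2):R a3@(2,2):R
t=2: a0@(2,2):P a1@(4,4):R a2@(4,2):R a3@(3,2):R
t=3: a0@(3,2):P a1@(0,4):R a2@(0,2):R a3@(4,2):R
t=4: a0@(4,2):P a1@(1,4):R a2@(1,2):R a3@(0,2):R
t=5: a0@(0,2):P a1@(2,4):R a2@(2,2):R a3@(1,2):R
t=6: a0@(1,2):P a1@(3,4):R a2@(3,2):R a3@(2,2):R

3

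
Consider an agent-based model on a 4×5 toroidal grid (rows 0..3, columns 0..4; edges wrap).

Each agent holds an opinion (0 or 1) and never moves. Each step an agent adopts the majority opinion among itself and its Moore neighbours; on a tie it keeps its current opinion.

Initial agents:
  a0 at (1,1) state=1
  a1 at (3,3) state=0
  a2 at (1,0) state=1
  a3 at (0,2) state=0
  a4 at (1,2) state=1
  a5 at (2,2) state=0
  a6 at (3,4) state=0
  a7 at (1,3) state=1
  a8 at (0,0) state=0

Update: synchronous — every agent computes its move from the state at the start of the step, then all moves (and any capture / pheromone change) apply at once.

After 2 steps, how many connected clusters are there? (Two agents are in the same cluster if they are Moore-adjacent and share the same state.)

2

t=1: a0@(1,1):1 a1@(3,3):0 a2@(1,0):1 a3@(0,2):1 a4@(1,2):1 a5@(2,2):1 a6@(3,4):0 a7@(1,3):1 a8@(0,0):0
t=2: (unchanged — steady state)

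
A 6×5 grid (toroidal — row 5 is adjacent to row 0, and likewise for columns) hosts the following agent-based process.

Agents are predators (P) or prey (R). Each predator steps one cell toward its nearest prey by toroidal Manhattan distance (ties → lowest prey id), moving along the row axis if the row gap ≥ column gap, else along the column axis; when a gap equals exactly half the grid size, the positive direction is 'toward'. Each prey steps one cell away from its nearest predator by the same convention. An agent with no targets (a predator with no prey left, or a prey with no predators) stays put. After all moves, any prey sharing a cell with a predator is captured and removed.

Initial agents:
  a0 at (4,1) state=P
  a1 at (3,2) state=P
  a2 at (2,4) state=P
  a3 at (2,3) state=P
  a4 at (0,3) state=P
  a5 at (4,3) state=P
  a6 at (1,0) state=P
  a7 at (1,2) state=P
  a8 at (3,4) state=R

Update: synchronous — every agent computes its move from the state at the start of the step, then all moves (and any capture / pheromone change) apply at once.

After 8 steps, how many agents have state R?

t=1: a0@(4,0):P a1@(3,3):P a2@(3,4):P a3@(3,3):P a4@(1,3):P a5@(3,3):P a6@(2,0):P a7@(2,2):P a8@(4,4):R
t=2: a0@(4,4):P a1@(4,3):P a2@(4,4):P a3@(4,3):P a4@(2,3):P a5@(4,3):P a6@(3,0):P a7@(3,2):P
t=3: (unchanged — steady state)

0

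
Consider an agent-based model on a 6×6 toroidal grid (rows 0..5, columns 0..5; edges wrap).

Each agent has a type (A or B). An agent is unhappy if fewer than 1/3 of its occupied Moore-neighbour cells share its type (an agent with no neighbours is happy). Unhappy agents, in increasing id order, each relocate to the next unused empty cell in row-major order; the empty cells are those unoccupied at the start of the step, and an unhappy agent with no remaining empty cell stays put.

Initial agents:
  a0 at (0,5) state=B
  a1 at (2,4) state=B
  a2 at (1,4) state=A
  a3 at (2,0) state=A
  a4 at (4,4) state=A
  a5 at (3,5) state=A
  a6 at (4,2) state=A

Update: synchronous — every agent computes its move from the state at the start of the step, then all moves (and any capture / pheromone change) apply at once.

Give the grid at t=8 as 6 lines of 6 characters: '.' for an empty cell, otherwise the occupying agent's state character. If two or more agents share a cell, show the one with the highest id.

t=1: a0@(0,0):B a1@(0,1):B a2@(0,2):A a3@(2,0):A a4@(4,4):A a5@(3,5):A a6@(4,2):A
t=2: a0@(0,0):B a1@(0,1):B a2@(0,3):A a3@(2,0):A a4@(4,4):A a5@(3,5):A a6@(4,2):A
t=3: (unchanged — steady state)

BB.A..
......
A.....
.....A
..A.A.
......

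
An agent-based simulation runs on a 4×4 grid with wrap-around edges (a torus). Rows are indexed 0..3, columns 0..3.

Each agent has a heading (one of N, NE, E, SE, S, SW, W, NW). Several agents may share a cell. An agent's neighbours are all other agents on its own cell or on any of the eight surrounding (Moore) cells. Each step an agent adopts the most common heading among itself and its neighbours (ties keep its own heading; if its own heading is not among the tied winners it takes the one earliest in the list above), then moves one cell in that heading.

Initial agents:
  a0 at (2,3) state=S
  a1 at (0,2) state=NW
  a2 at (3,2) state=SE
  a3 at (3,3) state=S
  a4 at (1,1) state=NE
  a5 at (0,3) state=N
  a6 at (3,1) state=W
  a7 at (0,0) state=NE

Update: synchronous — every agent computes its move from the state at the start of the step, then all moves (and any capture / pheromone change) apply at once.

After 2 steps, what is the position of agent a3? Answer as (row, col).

(1, 3)

t=1: a0@(3,3):S a1@(3,1):NW a2@(0,2):S a3@(0,3):S a4@(0,2):NE a5@(3,3):N a6@(3,0):W a7@(3,1):NE
t=2: a0@(0,3):S a1@(2,2):NE a2@(1,2):S a3@(1,3):S a4@(1,2):S a5@(0,3):S a6@(0,0):S a7@(2,2):NE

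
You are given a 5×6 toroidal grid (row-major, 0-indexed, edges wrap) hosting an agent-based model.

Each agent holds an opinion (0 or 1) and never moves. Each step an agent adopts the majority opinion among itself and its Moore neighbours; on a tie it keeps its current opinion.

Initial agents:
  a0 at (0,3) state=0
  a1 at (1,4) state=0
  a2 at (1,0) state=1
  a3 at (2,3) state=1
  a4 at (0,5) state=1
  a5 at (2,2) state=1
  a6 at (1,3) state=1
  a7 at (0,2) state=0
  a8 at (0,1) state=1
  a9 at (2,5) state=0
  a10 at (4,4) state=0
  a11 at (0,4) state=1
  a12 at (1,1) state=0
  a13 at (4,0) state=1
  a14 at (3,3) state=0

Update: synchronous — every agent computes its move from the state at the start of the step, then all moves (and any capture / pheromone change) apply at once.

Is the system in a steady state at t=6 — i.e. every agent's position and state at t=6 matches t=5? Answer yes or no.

t=1: a0@(0,3):0 a1@(1,4):1 a2@(1,0):1 a3@(2,3):1 a4@(0,5):1 a5@(2,2):1 a6@(1,3):1 a7@(0,2):0 a8@(0,1):1 a9@(2,5):0 a10@(4,4):0 a11@(0,4):1 a12@(1,1):1 a13@(4,0):1 a14@(3,3):0
t=2: a0@(0,3):0 a1@(1,4):1 a2@(1,0):1 a3@(2,3):1 a4@(0,5):1 a5@(2,2):1 a6@(1,3):1 a7@(0,2):1 a8@(0,1):1 a9@(2,5):1 a10@(4,4):0 a11@(0,4):1 a12@(1,1):1 a13@(4,0):1 a14@(3,3):0
t=3: a0@(0,3):1 a1@(1,4):1 a2@(1,0):1 a3@(2,3):1 a4@(0,5):1 a5@(2,2):1 a6@(1,3):1 a7@(0,2):1 a8@(0,1):1 a9@(2,5):1 a10@(4,4):0 a11@(0,4):1 a12@(1,1):1 a13@(4,0):1 a14@(3,3):0
t=4: a0@(0,3):1 a1@(1,4):1 a2@(1,0):1 a3@(2,3):1 a4@(0,5):1 a5@(2,2):1 a6@(1,3):1 a7@(0,2):1 a8@(0,1):1 a9@(2,5):1 a10@(4,4):1 a11@(0,4):1 a12@(1,1):1 a13@(4,0):1 a14@(3,3):0
t=5: a0@(0,3):1 a1@(1,4):1 a2@(1,0):1 a3@(2,3):1 a4@(0,5):1 a5@(2,2):1 a6@(1,3):1 a7@(0,2):1 a8@(0,1):1 a9@(2,5):1 a10@(4,4):1 a11@(0,4):1 a12@(1,1):1 a13@(4,0):1 a14@(3,3):1
t=6: (unchanged — steady state)

yes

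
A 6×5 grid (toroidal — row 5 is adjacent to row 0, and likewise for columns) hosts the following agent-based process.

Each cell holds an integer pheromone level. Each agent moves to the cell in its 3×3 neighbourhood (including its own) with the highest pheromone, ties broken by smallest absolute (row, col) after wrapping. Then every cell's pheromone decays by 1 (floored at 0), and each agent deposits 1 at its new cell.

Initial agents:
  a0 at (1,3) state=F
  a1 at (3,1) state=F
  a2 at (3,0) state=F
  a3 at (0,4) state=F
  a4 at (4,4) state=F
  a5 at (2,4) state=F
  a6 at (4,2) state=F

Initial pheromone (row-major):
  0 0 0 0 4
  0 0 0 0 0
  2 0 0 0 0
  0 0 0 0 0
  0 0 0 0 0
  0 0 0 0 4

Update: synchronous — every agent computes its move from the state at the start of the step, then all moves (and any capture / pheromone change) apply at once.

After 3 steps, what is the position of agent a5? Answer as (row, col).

t=1: a0@(0,4) a1@(2,0) a2@(2,0) a3@(0,4) a4@(5,4) a5@(2,0) a6@(3,1) | pheromone: 0 0 0 0 5 / 0 0 0 0 0 / 4 0 0 0 0 / 0 1 0 0 0 / 0 0 0 0 0 / 0 0 0 0 4
t=2: a0@(0,4) a1@(2,0) a2@(2,0) a3@(0,4) a4@(0,4) a5@(2,0) a6@(2,0) | pheromone: 0 0 0 0 7 / 0 0 0 0 0 / 7 0 0 0 0 / 0 0 0 0 0 / 0 0 0 0 0 / 0 0 0 0 3
t=3: a0@(0,4) a1@(2,0) a2@(2,0) a3@(0,4) a4@(0,4) a5@(2,0) a6@(2,0) | pheromone: 0 0 0 0 9 / 0 0 0 0 0 / 10 0 0 0 0 / 0 0 0 0 0 / 0 0 0 0 0 / 0 0 0 0 2

(2, 0)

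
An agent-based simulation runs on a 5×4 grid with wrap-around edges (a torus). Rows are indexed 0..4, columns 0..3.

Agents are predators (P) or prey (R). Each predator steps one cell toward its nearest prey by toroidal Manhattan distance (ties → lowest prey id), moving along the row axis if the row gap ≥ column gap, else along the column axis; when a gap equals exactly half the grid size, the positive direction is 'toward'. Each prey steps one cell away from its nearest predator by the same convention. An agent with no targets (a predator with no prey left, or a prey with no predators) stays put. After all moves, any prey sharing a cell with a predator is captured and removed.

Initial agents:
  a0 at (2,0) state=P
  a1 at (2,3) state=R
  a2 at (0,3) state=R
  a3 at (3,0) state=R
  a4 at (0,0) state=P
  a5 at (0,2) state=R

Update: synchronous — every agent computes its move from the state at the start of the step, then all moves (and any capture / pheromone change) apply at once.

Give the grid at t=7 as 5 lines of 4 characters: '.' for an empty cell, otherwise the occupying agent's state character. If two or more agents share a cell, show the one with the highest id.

RP.R
....
RP..
...R
....

t=1: a0@(2,3):P a1@(2,2):R a2@(0,2):R a3@(4,0):R a4@(0,3):P a5@(0,1):R
t=2: a0@(2,2):P a1@(2,1):R a2@(0,1):R a3@(3,0):R a4@(0,2):P a5@(0,0):R
t=3: a0@(2,1):P a1@(2,0):R a2@(0,0):R a3@(3,3):R a4@(0,1):P a5@(0,3):R
t=4: a0@(2,0):P a1@(2,3):R a2@(0,3):R a3@(3,2):R a4@(0,0):P a5@(0,2):R
t=5: a0@(2,3):P a1@(2,2):R a2@(0,2):R a3@(3,1):R a4@(0,3):P a5@(0,1):R
t=6: a0@(2,2):P a1@(2,1):R a2@(0,1):R a3@(3,0):R a4@(0,2):P a5@(0,0):R
t=7: a0@(2,1):P a1@(2,0):R a2@(0,0):R a3@(3,3):R a4@(0,1):P a5@(0,3):R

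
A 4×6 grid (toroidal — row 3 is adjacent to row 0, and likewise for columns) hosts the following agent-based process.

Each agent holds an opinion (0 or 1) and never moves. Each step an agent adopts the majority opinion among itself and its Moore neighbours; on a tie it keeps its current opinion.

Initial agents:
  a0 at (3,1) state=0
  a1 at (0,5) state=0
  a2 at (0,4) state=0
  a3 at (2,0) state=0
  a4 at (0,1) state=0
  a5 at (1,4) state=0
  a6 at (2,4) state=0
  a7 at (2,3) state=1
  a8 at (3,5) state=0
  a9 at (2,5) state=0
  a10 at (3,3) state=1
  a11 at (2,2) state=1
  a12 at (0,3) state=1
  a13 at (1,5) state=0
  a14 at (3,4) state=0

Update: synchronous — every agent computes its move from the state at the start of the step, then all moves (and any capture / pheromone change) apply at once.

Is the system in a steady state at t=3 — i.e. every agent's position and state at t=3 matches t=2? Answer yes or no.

no

t=1: a0@(3,1):0 a1@(0,5):0 a2@(0,4):0 a3@(2,0):0 a4@(0,1):0 a5@(1,4):0 a6@(2,4):0 a7@(2,3):1 a8@(3,5):0 a9@(2,5):0 a10@(3,3):1 a11@(2,2):1 a12@(0,3):0 a13@(1,5):0 a14@(3,4):0
t=2: a0@(3,1):0 a1@(0,5):0 a2@(0,4):0 a3@(2,0):0 a4@(0,1):0 a5@(1,4):0 a6@(2,4):0 a7@(2,3):1 a8@(3,5):0 a9@(2,5):0 a10@(3,3):0 a11@(2,2):1 a12@(0,3):0 a13@(1,5):0 a14@(3,4):0
t=3: a0@(3,1):0 a1@(0,5):0 a2@(0,4):0 a3@(2,0):0 a4@(0,1):0 a5@(1,4):0 a6@(2,4):0 a7@(2,3):0 a8@(3,5):0 a9@(2,5):0 a10@(3,3):0 a11@(2,2):1 a12@(0,3):0 a13@(1,5):0 a14@(3,4):0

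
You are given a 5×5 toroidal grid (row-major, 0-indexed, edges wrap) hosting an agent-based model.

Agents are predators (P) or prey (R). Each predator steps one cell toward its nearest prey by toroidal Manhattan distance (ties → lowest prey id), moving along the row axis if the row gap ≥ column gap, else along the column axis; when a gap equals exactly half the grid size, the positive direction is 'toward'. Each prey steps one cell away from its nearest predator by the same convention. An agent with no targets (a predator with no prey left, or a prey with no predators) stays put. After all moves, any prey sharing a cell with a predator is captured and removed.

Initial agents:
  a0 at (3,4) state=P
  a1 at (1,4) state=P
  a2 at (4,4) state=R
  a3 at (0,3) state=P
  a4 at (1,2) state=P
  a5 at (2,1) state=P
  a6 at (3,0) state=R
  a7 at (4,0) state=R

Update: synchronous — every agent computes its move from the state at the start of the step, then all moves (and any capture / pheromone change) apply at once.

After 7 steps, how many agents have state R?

0

t=1: a0@(4,4):P a1@(0,4):P a3@(4,3):P a4@(0,2):P a5@(3,1):P a7@(0,0):R
t=2: a0@(0,4):P a1@(0,0):P a3@(4,4):P a4@(0,1):P a5@(4,1):P
t=3: (unchanged — steady state)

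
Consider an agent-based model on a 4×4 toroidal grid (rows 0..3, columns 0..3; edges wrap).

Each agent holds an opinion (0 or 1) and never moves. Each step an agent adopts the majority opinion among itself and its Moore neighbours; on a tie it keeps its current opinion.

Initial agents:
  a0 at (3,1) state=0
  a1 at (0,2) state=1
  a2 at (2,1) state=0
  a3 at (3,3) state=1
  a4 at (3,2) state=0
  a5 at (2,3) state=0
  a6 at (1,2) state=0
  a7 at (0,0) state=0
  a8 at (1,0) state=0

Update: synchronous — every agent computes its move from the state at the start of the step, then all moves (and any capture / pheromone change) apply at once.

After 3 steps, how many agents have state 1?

t=1: a0@(3,1):0 a1@(0,2):0 a2@(2,1):0 a3@(3,3):0 a4@(3,2):0 a5@(2,3):0 a6@(1,2):0 a7@(0,0):0 a8@(1,0):0
t=2: (unchanged — steady state)

0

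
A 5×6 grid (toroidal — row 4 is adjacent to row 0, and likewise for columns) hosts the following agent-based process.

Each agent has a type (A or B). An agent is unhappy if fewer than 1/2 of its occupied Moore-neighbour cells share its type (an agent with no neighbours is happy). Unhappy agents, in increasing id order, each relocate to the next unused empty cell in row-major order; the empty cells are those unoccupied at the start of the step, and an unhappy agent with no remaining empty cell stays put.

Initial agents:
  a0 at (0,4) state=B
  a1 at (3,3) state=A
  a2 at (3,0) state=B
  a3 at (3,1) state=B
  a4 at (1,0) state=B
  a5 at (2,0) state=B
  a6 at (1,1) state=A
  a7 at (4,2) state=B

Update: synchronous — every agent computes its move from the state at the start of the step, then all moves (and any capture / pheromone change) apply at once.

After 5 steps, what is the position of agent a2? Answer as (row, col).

t=1: a0@(0,4):B a1@(0,0):A a2@(3,0):B a3@(3,1):B a4@(1,0):B a5@(2,0):B a6@(0,1):A a7@(4,2):B
t=2: a0@(0,4):B a1@(0,0):A a2@(3,0):B a3@(3,1):B a4@(0,2):B a5@(2,0):B a6@(0,3):A a7@(4,2):B
t=3: a0@(0,1):B a1@(0,0):A a2@(3,0):B a3@(3,1):B a4@(0,2):B a5@(2,0):B a6@(0,5):A a7@(4,2):B
t=4: (unchanged — steady state)

(3, 0)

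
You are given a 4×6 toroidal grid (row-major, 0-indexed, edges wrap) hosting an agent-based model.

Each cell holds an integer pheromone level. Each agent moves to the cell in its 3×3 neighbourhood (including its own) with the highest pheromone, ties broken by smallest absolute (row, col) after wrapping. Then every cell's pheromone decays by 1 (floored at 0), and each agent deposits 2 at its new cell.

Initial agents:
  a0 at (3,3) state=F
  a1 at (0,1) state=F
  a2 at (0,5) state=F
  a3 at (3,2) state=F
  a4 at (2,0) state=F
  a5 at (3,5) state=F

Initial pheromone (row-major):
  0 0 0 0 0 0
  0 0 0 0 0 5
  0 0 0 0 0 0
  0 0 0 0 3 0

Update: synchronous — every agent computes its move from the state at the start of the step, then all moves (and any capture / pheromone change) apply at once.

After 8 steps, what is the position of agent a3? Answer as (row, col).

t=1: a0@(3,4) a1@(0,0) a2@(1,5) a3@(0,1) a4@(1,5) a5@(3,4) | pheromone: 2 2 0 0 0 0 / 0 0 0 0 0 8 / 0 0 0 0 0 0 / 0 0 0 0 6 0
t=2: a0@(3,4) a1@(1,5) a2@(1,5) a3@(0,0) a4@(1,5) a5@(3,4) | pheromone: 3 1 0 0 0 0 / 0 0 0 0 0 13 / 0 0 0 0 0 0 / 0 0 0 0 9 0
t=3: a0@(3,4) a1@(1,5) a2@(1,5) a3@(1,5) a4@(1,5) a5@(3,4) | pheromone: 2 0 0 0 0 0 / 0 0 0 0 0 20 / 0 0 0 0 0 0 / 0 0 0 0 12 0
t=4: a0@(3,4) a1@(1,5) a2@(1,5) a3@(1,5) a4@(1,5) a5@(3,4) | pheromone: 1 0 0 0 0 0 / 0 0 0 0 0 27 / 0 0 0 0 0 0 / 0 0 0 0 15 0
t=5: a0@(3,4) a1@(1,5) a2@(1,5) a3@(1,5) a4@(1,5) a5@(3,4) | pheromone: 0 0 0 0 0 0 / 0 0 0 0 0 34 / 0 0 0 0 0 0 / 0 0 0 0 18 0
t=6: a0@(3,4) a1@(1,5) a2@(1,5) a3@(1,5) a4@(1,5) a5@(3,4) | pheromone: 0 0 0 0 0 0 / 0 0 0 0 0 41 / 0 0 0 0 0 0 / 0 0 0 0 21 0
t=7: a0@(3,4) a1@(1,5) a2@(1,5) a3@(1,5) a4@(1,5) a5@(3,4) | pheromone: 0 0 0 0 0 0 / 0 0 0 0 0 48 / 0 0 0 0 0 0 / 0 0 0 0 24 0
t=8: a0@(3,4) a1@(1,5) a2@(1,5) a3@(1,5) a4@(1,5) a5@(3,4) | pheromone: 0 0 0 0 0 0 / 0 0 0 0 0 55 / 0 0 0 0 0 0 / 0 0 0 0 27 0

(1, 5)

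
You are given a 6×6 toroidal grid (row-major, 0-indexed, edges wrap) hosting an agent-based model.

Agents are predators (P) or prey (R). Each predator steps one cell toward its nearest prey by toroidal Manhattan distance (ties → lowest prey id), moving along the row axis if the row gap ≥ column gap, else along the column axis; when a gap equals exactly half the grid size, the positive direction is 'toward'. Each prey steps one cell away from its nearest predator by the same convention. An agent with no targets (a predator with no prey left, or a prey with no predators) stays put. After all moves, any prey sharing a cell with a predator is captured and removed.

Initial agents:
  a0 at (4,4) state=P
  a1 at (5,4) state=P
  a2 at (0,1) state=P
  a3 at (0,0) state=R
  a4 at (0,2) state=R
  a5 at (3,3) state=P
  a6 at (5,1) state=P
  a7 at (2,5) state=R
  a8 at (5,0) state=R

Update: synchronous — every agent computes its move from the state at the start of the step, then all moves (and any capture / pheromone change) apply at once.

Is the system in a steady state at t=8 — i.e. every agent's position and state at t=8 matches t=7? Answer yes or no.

t=1: a0@(3,4):P a1@(5,5):P a2@(0,0):P a3@(0,5):R a4@(0,3):R a5@(3,4):P a6@(5,0):P a7@(1,5):R
t=2: a0@(2,4):P a1@(0,5):P a2@(0,5):P a3@(1,5):R a4@(0,2):R a5@(2,4):P a6@(0,0):P a7@(2,5):R
t=3: a0@(2,5):P a1@(1,5):P a2@(1,5):P a4@(0,3):R a5@(2,5):P a6@(1,0):P a7@(2,0):R
t=4: a0@(2,0):P a1@(2,5):P a2@(2,5):P a4@(0,2):R a5@(2,0):P a6@(2,0):P a7@(2,1):R
t=5: a0@(2,1):P a1@(2,0):P a2@(2,0):P a4@(5,2):R a5@(2,1):P a6@(2,1):P a7@(2,2):R
t=6: a0@(2,2):P a1@(2,1):P a2@(2,1):P a4@(4,2):R a5@(2,2):P a6@(2,2):P a7@(2,3):R
t=7: a0@(2,3):P a1@(2,2):P a2@(2,2):P a4@(5,2):R a5@(2,3):P a6@(2,3):P a7@(2,4):R
t=8: a0@(2,4):P a1@(2,3):P a2@(2,3):P a4@(4,2):R a5@(2,4):P a6@(2,4):P a7@(2,5):R

no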